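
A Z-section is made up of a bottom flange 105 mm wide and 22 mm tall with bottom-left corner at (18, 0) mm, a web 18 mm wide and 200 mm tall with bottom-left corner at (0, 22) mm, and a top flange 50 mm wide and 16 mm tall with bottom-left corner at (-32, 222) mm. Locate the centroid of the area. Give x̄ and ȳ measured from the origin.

Part | A | x̄ᵢ | ȳᵢ | A·x̄ᵢ | A·ȳᵢ
bottom flange | 2310.00 | 70.50 | 11.00 | 162855.00 | 25410.00
web | 3600.00 | 9.00 | 122.00 | 32400.00 | 439200.00
top flange | 800.00 | -7.00 | 230.00 | -5600.00 | 184000.00
Σ | 6710.00 |  |  | 189655.00 | 648610.00
x̄ = 189655.00 / 6710.00 = 28.26 mm
ȳ = 648610.00 / 6710.00 = 96.66 mm

x̄ = 28.26 mm, ȳ = 96.66 mm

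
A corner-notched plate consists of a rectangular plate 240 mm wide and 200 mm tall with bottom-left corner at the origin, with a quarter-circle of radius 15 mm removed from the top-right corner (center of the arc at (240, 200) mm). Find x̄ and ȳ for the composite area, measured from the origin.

x̄ = 119.58 mm, ȳ = 99.65 mm

plate: A = 240 × 200 = 48000.00, centroid at (120.00, 100.00).
removed quarter-circle: A = −¼π·15² = -176.71, centroid at (233.63, 193.63).
ΣA = 47823.29 mm²
ΣAx̄ = (48000.00)(120.00) + (-176.71)(233.63) = 5718713.50 mm³
ΣAȳ = (48000.00)(100.00) + (-176.71)(193.63) = 4765782.08 mm³
x̄ = 5718713.50 / 47823.29 = 119.58 mm
ȳ = 4765782.08 / 47823.29 = 99.65 mm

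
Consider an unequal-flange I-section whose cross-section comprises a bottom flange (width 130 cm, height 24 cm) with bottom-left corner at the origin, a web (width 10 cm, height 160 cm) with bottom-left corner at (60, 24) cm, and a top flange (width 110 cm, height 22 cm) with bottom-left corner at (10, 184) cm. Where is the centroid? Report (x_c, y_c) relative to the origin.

bottom flange: A = 130 × 24 = 3120.00, centroid at (65.00, 12.00).
web: A = 10 × 160 = 1600.00, centroid at (65.00, 104.00).
top flange: A = 110 × 22 = 2420.00, centroid at (65.00, 195.00).
ΣA = 7140.00 cm², ΣAx_c = 464100.00 cm³, ΣAy_c = 675740.00 cm³.
x_c = 464100.00/7140.00 = 65.00 cm; y_c = 675740.00/7140.00 = 94.64 cm.

x_c = 65.00 cm, y_c = 94.64 cm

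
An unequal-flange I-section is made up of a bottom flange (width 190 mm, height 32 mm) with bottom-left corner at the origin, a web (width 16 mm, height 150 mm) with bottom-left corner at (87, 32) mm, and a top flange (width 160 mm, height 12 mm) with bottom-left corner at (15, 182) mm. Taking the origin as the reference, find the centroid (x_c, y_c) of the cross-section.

bottom flange: A = 190 × 32 = 6080.00, centroid at (95.00, 16.00).
web: A = 16 × 150 = 2400.00, centroid at (95.00, 107.00).
top flange: A = 160 × 12 = 1920.00, centroid at (95.00, 188.00).
ΣA = 10400.00 mm²
ΣAx_c = (6080.00)(95.00) + (2400.00)(95.00) + (1920.00)(95.00) = 988000.00 mm³
ΣAy_c = (6080.00)(16.00) + (2400.00)(107.00) + (1920.00)(188.00) = 715040.00 mm³
x_c = 988000.00 / 10400.00 = 95.00 mm
y_c = 715040.00 / 10400.00 = 68.75 mm

x_c = 95.00 mm, y_c = 68.75 mm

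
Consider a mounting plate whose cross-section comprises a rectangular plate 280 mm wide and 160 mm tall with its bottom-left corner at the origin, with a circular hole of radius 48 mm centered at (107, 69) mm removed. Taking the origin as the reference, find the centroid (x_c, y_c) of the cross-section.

Part | A | x̄ᵢ | ȳᵢ | A·x̄ᵢ | A·ȳᵢ
plate | 44800.00 | 140.00 | 80.00 | 6272000.00 | 3584000.00
hole | -7238.23 | 107.00 | 69.00 | -774490.55 | -499437.83
Σ | 37561.77 |  |  | 5497509.45 | 3084562.17
x_c = 5497509.45 / 37561.77 = 146.36 mm
y_c = 3084562.17 / 37561.77 = 82.12 mm

x_c = 146.36 mm, y_c = 82.12 mm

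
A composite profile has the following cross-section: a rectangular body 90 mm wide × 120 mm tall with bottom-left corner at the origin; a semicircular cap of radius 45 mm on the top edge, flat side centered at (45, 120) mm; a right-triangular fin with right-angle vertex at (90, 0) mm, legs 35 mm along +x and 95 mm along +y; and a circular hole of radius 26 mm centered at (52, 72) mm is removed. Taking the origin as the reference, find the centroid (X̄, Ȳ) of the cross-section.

X̄ = 50.87 mm, Ȳ = 73.24 mm

rectangular body: A = 90 × 120 = 10800.00, centroid at (45.00, 60.00).
semicircular top: A = ½π·45² = 3180.86, centroid at (45.00, 139.10).
triangular fin: A = ½·35·95 = 1662.50, centroid at (101.67, 31.67).
hole: A = −π·26² = -2123.72, centroid at (52.00, 72.00).
ΣA = 13519.65 mm²
ΣAX̄ = (10800.00)(45.00) + (3180.86)(45.00) + (1662.50)(101.67) + (-2123.72)(52.00) = 687726.38 mm³
ΣAȲ = (10800.00)(60.00) + (3180.86)(139.10) + (1662.50)(31.67) + (-2123.72)(72.00) = 990191.74 mm³
X̄ = 687726.38 / 13519.65 = 50.87 mm
Ȳ = 990191.74 / 13519.65 = 73.24 mm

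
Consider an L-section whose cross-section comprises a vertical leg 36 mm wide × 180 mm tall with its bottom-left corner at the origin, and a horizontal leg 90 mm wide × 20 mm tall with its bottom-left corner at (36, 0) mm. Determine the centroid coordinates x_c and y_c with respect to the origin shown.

vertical leg: A = 36 × 180 = 6480.00, centroid at (18.00, 90.00).
horizontal leg: A = 90 × 20 = 1800.00, centroid at (81.00, 10.00).
ΣA = 8280.00 mm², ΣAx_c = 262440.00 mm³, ΣAy_c = 601200.00 mm³.
x_c = 262440.00/8280.00 = 31.70 mm; y_c = 601200.00/8280.00 = 72.61 mm.

x_c = 31.70 mm, y_c = 72.61 mm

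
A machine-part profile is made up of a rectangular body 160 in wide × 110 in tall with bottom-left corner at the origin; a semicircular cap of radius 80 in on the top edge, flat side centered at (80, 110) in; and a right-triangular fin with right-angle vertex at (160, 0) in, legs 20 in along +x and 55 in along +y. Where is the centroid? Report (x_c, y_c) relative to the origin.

rectangular body: A = 160 × 110 = 17600.00, centroid at (80.00, 55.00).
semicircular top: A = ½π·80² = 10053.10, centroid at (80.00, 143.95).
triangular fin: A = ½·20·55 = 550.00, centroid at (166.67, 18.33).
ΣA = 28203.10 in², ΣAx_c = 2303914.39 in³, ΣAy_c = 2425257.28 in³.
x_c = 2303914.39/28203.10 = 81.69 in; y_c = 2425257.28/28203.10 = 85.99 in.

x_c = 81.69 in, y_c = 85.99 in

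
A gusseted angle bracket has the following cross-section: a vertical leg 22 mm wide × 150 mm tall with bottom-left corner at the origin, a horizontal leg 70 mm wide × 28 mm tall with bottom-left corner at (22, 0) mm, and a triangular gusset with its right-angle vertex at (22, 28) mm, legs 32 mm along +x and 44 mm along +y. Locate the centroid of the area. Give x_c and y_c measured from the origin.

vertical leg: A = 22 × 150 = 3300.00, centroid at (11.00, 75.00).
horizontal leg: A = 70 × 28 = 1960.00, centroid at (57.00, 14.00).
gusset: A = ½·32·44 = 704.00, centroid at (32.67, 42.67).
ΣA = 5964.00 mm², ΣAx_c = 171017.33 mm³, ΣAy_c = 304977.33 mm³.
x_c = 171017.33/5964.00 = 28.67 mm; y_c = 304977.33/5964.00 = 51.14 mm.

x_c = 28.67 mm, y_c = 51.14 mm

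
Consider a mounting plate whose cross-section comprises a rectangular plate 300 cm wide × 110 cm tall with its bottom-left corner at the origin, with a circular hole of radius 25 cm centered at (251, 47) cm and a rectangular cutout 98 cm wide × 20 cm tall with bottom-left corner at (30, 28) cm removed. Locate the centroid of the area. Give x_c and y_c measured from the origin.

plate: A = 300 × 110 = 33000.00, centroid at (150.00, 55.00).
hole 1: A = −π·25² = -1963.50, centroid at (251.00, 47.00).
hole 2: A = −(98 × 20) = -1960.00, centroid at (79.00, 38.00).
ΣA = 29076.50 cm²
ΣAx_c = (33000.00)(150.00) + (-1963.50)(251.00) + (-1960.00)(79.00) = 4302322.65 cm³
ΣAy_c = (33000.00)(55.00) + (-1963.50)(47.00) + (-1960.00)(38.00) = 1648235.72 cm³
x_c = 4302322.65 / 29076.50 = 147.97 cm
y_c = 1648235.72 / 29076.50 = 56.69 cm

x_c = 147.97 cm, y_c = 56.69 cm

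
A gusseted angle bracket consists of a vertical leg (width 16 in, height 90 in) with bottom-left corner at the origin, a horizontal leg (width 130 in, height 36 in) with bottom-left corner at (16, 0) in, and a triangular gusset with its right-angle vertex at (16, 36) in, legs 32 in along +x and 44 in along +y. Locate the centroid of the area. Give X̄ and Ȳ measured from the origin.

vertical leg: A = 16 × 90 = 1440.00, centroid at (8.00, 45.00).
horizontal leg: A = 130 × 36 = 4680.00, centroid at (81.00, 18.00).
gusset: A = ½·32·44 = 704.00, centroid at (26.67, 50.67).
ΣA = 6824.00 in², ΣAX̄ = 409373.33 in³, ΣAȲ = 184709.33 in³.
X̄ = 409373.33/6824.00 = 59.99 in; Ȳ = 184709.33/6824.00 = 27.07 in.

X̄ = 59.99 in, Ȳ = 27.07 in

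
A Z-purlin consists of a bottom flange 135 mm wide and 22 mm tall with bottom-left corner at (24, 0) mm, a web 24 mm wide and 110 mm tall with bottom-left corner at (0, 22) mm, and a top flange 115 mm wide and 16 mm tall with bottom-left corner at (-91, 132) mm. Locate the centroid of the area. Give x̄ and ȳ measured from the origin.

bottom flange: A = 135 × 22 = 2970.00, centroid at (91.50, 11.00).
web: A = 24 × 110 = 2640.00, centroid at (12.00, 77.00).
top flange: A = 115 × 16 = 1840.00, centroid at (-33.50, 140.00).
ΣA = 7450.00 mm²
ΣAx̄ = (2970.00)(91.50) + (2640.00)(12.00) + (1840.00)(-33.50) = 241795.00 mm³
ΣAȳ = (2970.00)(11.00) + (2640.00)(77.00) + (1840.00)(140.00) = 493550.00 mm³
x̄ = 241795.00 / 7450.00 = 32.46 mm
ȳ = 493550.00 / 7450.00 = 66.25 mm

x̄ = 32.46 mm, ȳ = 66.25 mm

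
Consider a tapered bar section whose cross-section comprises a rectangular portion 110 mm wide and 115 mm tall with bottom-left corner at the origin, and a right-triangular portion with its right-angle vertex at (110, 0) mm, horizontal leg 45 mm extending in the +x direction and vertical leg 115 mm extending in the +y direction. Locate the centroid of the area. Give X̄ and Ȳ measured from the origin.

X̄ = 66.89 mm, Ȳ = 54.25 mm

rectangular portion: A = 110 × 115 = 12650.00, centroid at (55.00, 57.50).
triangular portion: A = ½·45·115 = 2587.50, centroid at (125.00, 38.33).
ΣA = 15237.50 mm², ΣAX̄ = 1019187.50 mm³, ΣAȲ = 826562.50 mm³.
X̄ = 1019187.50/15237.50 = 66.89 mm; Ȳ = 826562.50/15237.50 = 54.25 mm.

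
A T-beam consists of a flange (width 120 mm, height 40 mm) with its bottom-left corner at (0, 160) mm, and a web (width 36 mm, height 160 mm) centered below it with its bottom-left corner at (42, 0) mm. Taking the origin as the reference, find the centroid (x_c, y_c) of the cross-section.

x_c = 60.00 mm, y_c = 125.45 mm

Part | A | x̄ᵢ | ȳᵢ | A·x̄ᵢ | A·ȳᵢ
web | 5760.00 | 60.00 | 80.00 | 345600.00 | 460800.00
flange | 4800.00 | 60.00 | 180.00 | 288000.00 | 864000.00
Σ | 10560.00 |  |  | 633600.00 | 1324800.00
x_c = 633600.00 / 10560.00 = 60.00 mm
y_c = 1324800.00 / 10560.00 = 125.45 mm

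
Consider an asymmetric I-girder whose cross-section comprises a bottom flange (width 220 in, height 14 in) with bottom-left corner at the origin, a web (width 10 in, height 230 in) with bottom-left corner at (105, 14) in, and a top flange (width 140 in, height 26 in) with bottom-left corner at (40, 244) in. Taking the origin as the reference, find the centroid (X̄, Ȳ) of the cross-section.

bottom flange: A = 220 × 14 = 3080.00, centroid at (110.00, 7.00).
web: A = 10 × 230 = 2300.00, centroid at (110.00, 129.00).
top flange: A = 140 × 26 = 3640.00, centroid at (110.00, 257.00).
ΣA = 9020.00 in², ΣAX̄ = 992200.00 in³, ΣAȲ = 1253740.00 in³.
X̄ = 992200.00/9020.00 = 110.00 in; Ȳ = 1253740.00/9020.00 = 139.00 in.

X̄ = 110.00 in, Ȳ = 139.00 in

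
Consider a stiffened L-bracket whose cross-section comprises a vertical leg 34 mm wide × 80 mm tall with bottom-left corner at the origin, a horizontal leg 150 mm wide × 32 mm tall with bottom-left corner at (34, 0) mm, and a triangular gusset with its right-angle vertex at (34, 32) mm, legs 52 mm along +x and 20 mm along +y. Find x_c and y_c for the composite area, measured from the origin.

x_c = 74.15 mm, y_c = 25.59 mm

Part | A | x̄ᵢ | ȳᵢ | A·x̄ᵢ | A·ȳᵢ
vertical leg | 2720.00 | 17.00 | 40.00 | 46240.00 | 108800.00
horizontal leg | 4800.00 | 109.00 | 16.00 | 523200.00 | 76800.00
gusset | 520.00 | 51.33 | 38.67 | 26693.33 | 20106.67
Σ | 8040.00 |  |  | 596133.33 | 205706.67
x_c = 596133.33 / 8040.00 = 74.15 mm
y_c = 205706.67 / 8040.00 = 25.59 mm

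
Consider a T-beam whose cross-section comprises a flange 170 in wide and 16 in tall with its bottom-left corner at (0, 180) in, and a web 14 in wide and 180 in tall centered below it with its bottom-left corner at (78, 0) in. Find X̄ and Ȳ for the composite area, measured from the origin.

web: A = 14 × 180 = 2520.00, centroid at (85.00, 90.00).
flange: A = 170 × 16 = 2720.00, centroid at (85.00, 188.00).
ΣA = 5240.00 in²
ΣAX̄ = (2520.00)(85.00) + (2720.00)(85.00) = 445400.00 in³
ΣAȲ = (2520.00)(90.00) + (2720.00)(188.00) = 738160.00 in³
X̄ = 445400.00 / 5240.00 = 85.00 in
Ȳ = 738160.00 / 5240.00 = 140.87 in

X̄ = 85.00 in, Ȳ = 140.87 in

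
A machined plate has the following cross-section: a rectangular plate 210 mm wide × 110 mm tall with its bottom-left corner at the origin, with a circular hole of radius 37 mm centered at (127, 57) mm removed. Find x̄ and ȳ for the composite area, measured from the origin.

x̄ = 99.97 mm, ȳ = 54.54 mm

plate: A = 210 × 110 = 23100.00, centroid at (105.00, 55.00).
hole: A = −π·37² = -4300.84, centroid at (127.00, 57.00).
ΣA = 18799.16 mm², ΣAx̄ = 1879293.28 mm³, ΣAȳ = 1025352.10 mm³.
x̄ = 1879293.28/18799.16 = 99.97 mm; ȳ = 1025352.10/18799.16 = 54.54 mm.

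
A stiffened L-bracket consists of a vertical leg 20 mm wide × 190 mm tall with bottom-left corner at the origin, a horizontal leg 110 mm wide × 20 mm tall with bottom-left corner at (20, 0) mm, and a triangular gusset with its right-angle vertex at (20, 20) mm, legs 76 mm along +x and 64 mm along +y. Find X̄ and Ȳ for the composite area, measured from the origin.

vertical leg: A = 20 × 190 = 3800.00, centroid at (10.00, 95.00).
horizontal leg: A = 110 × 20 = 2200.00, centroid at (75.00, 10.00).
gusset: A = ½·76·64 = 2432.00, centroid at (45.33, 41.33).
ΣA = 8432.00 mm², ΣAX̄ = 313250.67 mm³, ΣAȲ = 483522.67 mm³.
X̄ = 313250.67/8432.00 = 37.15 mm; Ȳ = 483522.67/8432.00 = 57.34 mm.

X̄ = 37.15 mm, Ȳ = 57.34 mm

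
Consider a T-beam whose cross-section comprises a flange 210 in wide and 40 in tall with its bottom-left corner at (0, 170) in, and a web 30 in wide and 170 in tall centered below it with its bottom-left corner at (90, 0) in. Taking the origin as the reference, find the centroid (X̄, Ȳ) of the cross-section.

web: A = 30 × 170 = 5100.00, centroid at (105.00, 85.00).
flange: A = 210 × 40 = 8400.00, centroid at (105.00, 190.00).
ΣA = 13500.00 in²
ΣAX̄ = (5100.00)(105.00) + (8400.00)(105.00) = 1417500.00 in³
ΣAȲ = (5100.00)(85.00) + (8400.00)(190.00) = 2029500.00 in³
X̄ = 1417500.00 / 13500.00 = 105.00 in
Ȳ = 2029500.00 / 13500.00 = 150.33 in

X̄ = 105.00 in, Ȳ = 150.33 in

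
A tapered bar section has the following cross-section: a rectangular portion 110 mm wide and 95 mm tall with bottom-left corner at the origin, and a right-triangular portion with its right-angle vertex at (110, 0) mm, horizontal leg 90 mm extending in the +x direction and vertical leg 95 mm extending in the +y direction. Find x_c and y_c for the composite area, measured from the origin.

Part | A | x̄ᵢ | ȳᵢ | A·x̄ᵢ | A·ȳᵢ
rectangular portion | 10450.00 | 55.00 | 47.50 | 574750.00 | 496375.00
triangular portion | 4275.00 | 140.00 | 31.67 | 598500.00 | 135375.00
Σ | 14725.00 |  |  | 1173250.00 | 631750.00
x_c = 1173250.00 / 14725.00 = 79.68 mm
y_c = 631750.00 / 14725.00 = 42.90 mm

x_c = 79.68 mm, y_c = 42.90 mm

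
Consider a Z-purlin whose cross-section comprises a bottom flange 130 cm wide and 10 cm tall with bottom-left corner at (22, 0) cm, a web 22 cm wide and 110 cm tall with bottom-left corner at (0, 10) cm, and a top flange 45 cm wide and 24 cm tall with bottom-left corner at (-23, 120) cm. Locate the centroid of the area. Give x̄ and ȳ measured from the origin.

Part | A | x̄ᵢ | ȳᵢ | A·x̄ᵢ | A·ȳᵢ
bottom flange | 1300.00 | 87.00 | 5.00 | 113100.00 | 6500.00
web | 2420.00 | 11.00 | 65.00 | 26620.00 | 157300.00
top flange | 1080.00 | -0.50 | 132.00 | -540.00 | 142560.00
Σ | 4800.00 |  |  | 139180.00 | 306360.00
x̄ = 139180.00 / 4800.00 = 29.00 cm
ȳ = 306360.00 / 4800.00 = 63.83 cm

x̄ = 29.00 cm, ȳ = 63.83 cm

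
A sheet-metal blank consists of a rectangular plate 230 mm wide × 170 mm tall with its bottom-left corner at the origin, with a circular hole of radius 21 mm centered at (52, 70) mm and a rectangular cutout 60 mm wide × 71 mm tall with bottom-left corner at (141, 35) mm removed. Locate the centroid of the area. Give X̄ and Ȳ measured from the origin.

X̄ = 110.48 mm, Ȳ = 87.47 mm

plate: A = 230 × 170 = 39100.00, centroid at (115.00, 85.00).
hole 1: A = −π·21² = -1385.44, centroid at (52.00, 70.00).
hole 2: A = −(60 × 71) = -4260.00, centroid at (171.00, 70.50).
ΣA = 33454.56 mm², ΣAX̄ = 3695997.00 mm³, ΣAȲ = 2926189.03 mm³.
X̄ = 3695997.00/33454.56 = 110.48 mm; Ȳ = 2926189.03/33454.56 = 87.47 mm.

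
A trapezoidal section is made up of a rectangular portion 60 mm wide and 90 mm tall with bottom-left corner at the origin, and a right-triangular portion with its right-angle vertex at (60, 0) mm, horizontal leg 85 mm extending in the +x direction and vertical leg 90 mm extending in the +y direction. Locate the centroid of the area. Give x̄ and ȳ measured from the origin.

x̄ = 54.19 mm, ȳ = 38.78 mm

rectangular portion: A = 60 × 90 = 5400.00, centroid at (30.00, 45.00).
triangular portion: A = ½·85·90 = 3825.00, centroid at (88.33, 30.00).
ΣA = 9225.00 mm², ΣAx̄ = 499875.00 mm³, ΣAȳ = 357750.00 mm³.
x̄ = 499875.00/9225.00 = 54.19 mm; ȳ = 357750.00/9225.00 = 38.78 mm.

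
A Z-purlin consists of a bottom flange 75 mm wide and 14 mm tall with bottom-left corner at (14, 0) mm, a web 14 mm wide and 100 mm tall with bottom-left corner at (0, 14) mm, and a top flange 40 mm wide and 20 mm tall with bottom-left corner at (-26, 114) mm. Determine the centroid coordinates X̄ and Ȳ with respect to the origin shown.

X̄ = 18.18 mm, Ȳ = 60.35 mm

bottom flange: A = 75 × 14 = 1050.00, centroid at (51.50, 7.00).
web: A = 14 × 100 = 1400.00, centroid at (7.00, 64.00).
top flange: A = 40 × 20 = 800.00, centroid at (-6.00, 124.00).
ΣA = 3250.00 mm², ΣAX̄ = 59075.00 mm³, ΣAȲ = 196150.00 mm³.
X̄ = 59075.00/3250.00 = 18.18 mm; Ȳ = 196150.00/3250.00 = 60.35 mm.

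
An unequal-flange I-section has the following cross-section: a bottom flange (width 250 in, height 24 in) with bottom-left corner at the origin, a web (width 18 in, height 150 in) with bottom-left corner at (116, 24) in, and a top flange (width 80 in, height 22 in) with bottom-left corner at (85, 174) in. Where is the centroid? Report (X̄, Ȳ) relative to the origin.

X̄ = 125.00 in, Ȳ = 63.57 in

bottom flange: A = 250 × 24 = 6000.00, centroid at (125.00, 12.00).
web: A = 18 × 150 = 2700.00, centroid at (125.00, 99.00).
top flange: A = 80 × 22 = 1760.00, centroid at (125.00, 185.00).
ΣA = 10460.00 in²
ΣAX̄ = (6000.00)(125.00) + (2700.00)(125.00) + (1760.00)(125.00) = 1307500.00 in³
ΣAȲ = (6000.00)(12.00) + (2700.00)(99.00) + (1760.00)(185.00) = 664900.00 in³
X̄ = 1307500.00 / 10460.00 = 125.00 in
Ȳ = 664900.00 / 10460.00 = 63.57 in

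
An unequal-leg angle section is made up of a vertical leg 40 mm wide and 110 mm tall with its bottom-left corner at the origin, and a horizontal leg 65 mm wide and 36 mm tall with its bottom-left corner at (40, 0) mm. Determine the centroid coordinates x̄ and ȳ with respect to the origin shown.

x̄ = 38.23 mm, ȳ = 42.15 mm

vertical leg: A = 40 × 110 = 4400.00, centroid at (20.00, 55.00).
horizontal leg: A = 65 × 36 = 2340.00, centroid at (72.50, 18.00).
ΣA = 6740.00 mm², ΣAx̄ = 257650.00 mm³, ΣAȳ = 284120.00 mm³.
x̄ = 257650.00/6740.00 = 38.23 mm; ȳ = 284120.00/6740.00 = 42.15 mm.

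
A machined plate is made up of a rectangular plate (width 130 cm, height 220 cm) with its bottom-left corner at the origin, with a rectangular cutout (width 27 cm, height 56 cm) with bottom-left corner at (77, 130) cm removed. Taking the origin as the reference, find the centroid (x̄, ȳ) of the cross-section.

plate: A = 130 × 220 = 28600.00, centroid at (65.00, 110.00).
hole: A = −(27 × 56) = -1512.00, centroid at (90.50, 158.00).
ΣA = 27088.00 cm²
ΣAx̄ = (28600.00)(65.00) + (-1512.00)(90.50) = 1722164.00 cm³
ΣAȳ = (28600.00)(110.00) + (-1512.00)(158.00) = 2907104.00 cm³
x̄ = 1722164.00 / 27088.00 = 63.58 cm
ȳ = 2907104.00 / 27088.00 = 107.32 cm

x̄ = 63.58 cm, ȳ = 107.32 cm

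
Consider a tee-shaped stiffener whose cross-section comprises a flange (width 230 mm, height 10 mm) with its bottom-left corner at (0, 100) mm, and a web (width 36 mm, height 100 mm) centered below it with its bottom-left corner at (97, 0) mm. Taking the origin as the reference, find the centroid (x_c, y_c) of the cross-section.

Part | A | x̄ᵢ | ȳᵢ | A·x̄ᵢ | A·ȳᵢ
web | 3600.00 | 115.00 | 50.00 | 414000.00 | 180000.00
flange | 2300.00 | 115.00 | 105.00 | 264500.00 | 241500.00
Σ | 5900.00 |  |  | 678500.00 | 421500.00
x_c = 678500.00 / 5900.00 = 115.00 mm
y_c = 421500.00 / 5900.00 = 71.44 mm

x_c = 115.00 mm, y_c = 71.44 mm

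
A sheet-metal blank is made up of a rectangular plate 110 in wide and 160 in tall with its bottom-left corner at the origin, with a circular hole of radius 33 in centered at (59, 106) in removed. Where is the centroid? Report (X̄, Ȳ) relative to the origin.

Part | A | x̄ᵢ | ȳᵢ | A·x̄ᵢ | A·ȳᵢ
plate | 17600.00 | 55.00 | 80.00 | 968000.00 | 1408000.00
hole | -3421.19 | 59.00 | 106.00 | -201850.47 | -362646.61
Σ | 14178.81 |  |  | 766149.53 | 1045353.39
X̄ = 766149.53 / 14178.81 = 54.03 in
Ȳ = 1045353.39 / 14178.81 = 73.73 in

X̄ = 54.03 in, Ȳ = 73.73 in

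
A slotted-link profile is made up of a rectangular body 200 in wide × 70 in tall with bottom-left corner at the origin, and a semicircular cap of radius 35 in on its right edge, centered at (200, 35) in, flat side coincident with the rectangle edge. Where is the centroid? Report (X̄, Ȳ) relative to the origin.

X̄ = 113.88 in, Ȳ = 35.00 in

rectangular body: A = 200 × 70 = 14000.00, centroid at (100.00, 35.00).
semicircular end: A = ½π·35² = 1924.23, centroid at (214.85, 35.00).
ΣA = 15924.23 in², ΣAX̄ = 1813428.43 in³, ΣAȲ = 557347.89 in³.
X̄ = 1813428.43/15924.23 = 113.88 in; Ȳ = 557347.89/15924.23 = 35.00 in.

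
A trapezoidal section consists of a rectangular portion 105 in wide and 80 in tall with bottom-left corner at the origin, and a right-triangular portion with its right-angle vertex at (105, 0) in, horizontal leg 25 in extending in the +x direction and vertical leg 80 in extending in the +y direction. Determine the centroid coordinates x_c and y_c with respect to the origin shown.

rectangular portion: A = 105 × 80 = 8400.00, centroid at (52.50, 40.00).
triangular portion: A = ½·25·80 = 1000.00, centroid at (113.33, 26.67).
ΣA = 9400.00 in²
ΣAx_c = (8400.00)(52.50) + (1000.00)(113.33) = 554333.33 in³
ΣAy_c = (8400.00)(40.00) + (1000.00)(26.67) = 362666.67 in³
x_c = 554333.33 / 9400.00 = 58.97 in
y_c = 362666.67 / 9400.00 = 38.58 in

x_c = 58.97 in, y_c = 38.58 in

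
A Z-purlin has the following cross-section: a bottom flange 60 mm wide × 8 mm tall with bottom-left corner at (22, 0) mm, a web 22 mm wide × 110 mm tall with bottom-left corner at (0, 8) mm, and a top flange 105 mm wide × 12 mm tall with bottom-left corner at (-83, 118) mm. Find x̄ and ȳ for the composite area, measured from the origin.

bottom flange: A = 60 × 8 = 480.00, centroid at (52.00, 4.00).
web: A = 22 × 110 = 2420.00, centroid at (11.00, 63.00).
top flange: A = 105 × 12 = 1260.00, centroid at (-30.50, 124.00).
ΣA = 4160.00 mm², ΣAx̄ = 13150.00 mm³, ΣAȳ = 310620.00 mm³.
x̄ = 13150.00/4160.00 = 3.16 mm; ȳ = 310620.00/4160.00 = 74.67 mm.

x̄ = 3.16 mm, ȳ = 74.67 mm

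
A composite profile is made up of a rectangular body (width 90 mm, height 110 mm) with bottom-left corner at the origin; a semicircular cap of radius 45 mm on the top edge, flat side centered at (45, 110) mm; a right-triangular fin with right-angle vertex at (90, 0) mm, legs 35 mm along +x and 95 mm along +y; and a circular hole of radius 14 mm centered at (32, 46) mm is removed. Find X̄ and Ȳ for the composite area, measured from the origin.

X̄ = 52.23 mm, Ȳ = 69.33 mm

rectangular body: A = 90 × 110 = 9900.00, centroid at (45.00, 55.00).
semicircular top: A = ½π·45² = 3180.86, centroid at (45.00, 129.10).
triangular fin: A = ½·35·95 = 1662.50, centroid at (101.67, 31.67).
hole: A = −π·14² = -615.75, centroid at (32.00, 46.00).
ΣA = 14127.61 mm², ΣAX̄ = 737955.58 mm³, ΣAȲ = 979466.12 mm³.
X̄ = 737955.58/14127.61 = 52.23 mm; Ȳ = 979466.12/14127.61 = 69.33 mm.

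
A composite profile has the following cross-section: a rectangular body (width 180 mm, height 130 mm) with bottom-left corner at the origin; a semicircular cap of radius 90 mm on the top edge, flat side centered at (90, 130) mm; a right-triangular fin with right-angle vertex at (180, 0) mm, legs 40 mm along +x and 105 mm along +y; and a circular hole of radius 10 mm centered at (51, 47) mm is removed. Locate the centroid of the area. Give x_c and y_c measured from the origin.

Part | A | x̄ᵢ | ȳᵢ | A·x̄ᵢ | A·ȳᵢ
rectangular body | 23400.00 | 90.00 | 65.00 | 2106000.00 | 1521000.00
semicircular top | 12723.45 | 90.00 | 168.20 | 1145110.52 | 2140048.53
triangular fin | 2100.00 | 193.33 | 35.00 | 406000.00 | 73500.00
hole | -314.16 | 51.00 | 47.00 | -16022.12 | -14765.49
Σ | 37909.29 |  |  | 3641088.40 | 3719783.05
x_c = 3641088.40 / 37909.29 = 96.05 mm
y_c = 3719783.05 / 37909.29 = 98.12 mm

x_c = 96.05 mm, y_c = 98.12 mm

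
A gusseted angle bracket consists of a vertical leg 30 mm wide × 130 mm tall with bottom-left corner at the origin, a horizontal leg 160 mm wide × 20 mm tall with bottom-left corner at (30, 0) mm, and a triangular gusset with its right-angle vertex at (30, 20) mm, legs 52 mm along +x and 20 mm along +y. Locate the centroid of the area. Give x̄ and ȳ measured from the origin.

vertical leg: A = 30 × 130 = 3900.00, centroid at (15.00, 65.00).
horizontal leg: A = 160 × 20 = 3200.00, centroid at (110.00, 10.00).
gusset: A = ½·52·20 = 520.00, centroid at (47.33, 26.67).
ΣA = 7620.00 mm², ΣAx̄ = 435113.33 mm³, ΣAȳ = 299366.67 mm³.
x̄ = 435113.33/7620.00 = 57.10 mm; ȳ = 299366.67/7620.00 = 39.29 mm.

x̄ = 57.10 mm, ȳ = 39.29 mm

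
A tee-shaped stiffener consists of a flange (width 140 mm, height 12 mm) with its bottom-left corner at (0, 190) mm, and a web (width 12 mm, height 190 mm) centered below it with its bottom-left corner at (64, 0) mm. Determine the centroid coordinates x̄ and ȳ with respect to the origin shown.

web: A = 12 × 190 = 2280.00, centroid at (70.00, 95.00).
flange: A = 140 × 12 = 1680.00, centroid at (70.00, 196.00).
ΣA = 3960.00 mm², ΣAx̄ = 277200.00 mm³, ΣAȳ = 545880.00 mm³.
x̄ = 277200.00/3960.00 = 70.00 mm; ȳ = 545880.00/3960.00 = 137.85 mm.

x̄ = 70.00 mm, ȳ = 137.85 mm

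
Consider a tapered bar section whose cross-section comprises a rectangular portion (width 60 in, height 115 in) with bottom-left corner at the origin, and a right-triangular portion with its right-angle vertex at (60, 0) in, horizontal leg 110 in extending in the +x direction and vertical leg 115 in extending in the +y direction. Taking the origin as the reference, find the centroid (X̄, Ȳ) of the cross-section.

rectangular portion: A = 60 × 115 = 6900.00, centroid at (30.00, 57.50).
triangular portion: A = ½·110·115 = 6325.00, centroid at (96.67, 38.33).
ΣA = 13225.00 in²
ΣAX̄ = (6900.00)(30.00) + (6325.00)(96.67) = 818416.67 in³
ΣAȲ = (6900.00)(57.50) + (6325.00)(38.33) = 639208.33 in³
X̄ = 818416.67 / 13225.00 = 61.88 in
Ȳ = 639208.33 / 13225.00 = 48.33 in

X̄ = 61.88 in, Ȳ = 48.33 in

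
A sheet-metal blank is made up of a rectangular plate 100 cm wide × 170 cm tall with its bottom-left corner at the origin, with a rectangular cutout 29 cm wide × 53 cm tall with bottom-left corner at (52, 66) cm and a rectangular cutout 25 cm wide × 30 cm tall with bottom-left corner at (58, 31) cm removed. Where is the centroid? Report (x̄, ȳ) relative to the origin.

plate: A = 100 × 170 = 17000.00, centroid at (50.00, 85.00).
hole 1: A = −(29 × 53) = -1537.00, centroid at (66.50, 92.50).
hole 2: A = −(25 × 30) = -750.00, centroid at (70.50, 46.00).
ΣA = 14713.00 cm², ΣAx̄ = 694914.50 cm³, ΣAȳ = 1268327.50 cm³.
x̄ = 694914.50/14713.00 = 47.23 cm; ȳ = 1268327.50/14713.00 = 86.20 cm.

x̄ = 47.23 cm, ȳ = 86.20 cm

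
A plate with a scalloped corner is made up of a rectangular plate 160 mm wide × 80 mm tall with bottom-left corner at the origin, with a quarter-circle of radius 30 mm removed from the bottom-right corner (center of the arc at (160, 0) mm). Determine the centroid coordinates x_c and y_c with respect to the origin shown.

plate: A = 160 × 80 = 12800.00, centroid at (80.00, 40.00).
removed quarter-circle: A = −¼π·30² = -706.86, centroid at (147.27, 12.73).
ΣA = 12093.14 mm²
ΣAx_c = (12800.00)(80.00) + (-706.86)(147.27) = 919902.66 mm³
ΣAy_c = (12800.00)(40.00) + (-706.86)(12.73) = 503000.00 mm³
x_c = 919902.66 / 12093.14 = 76.07 mm
y_c = 503000.00 / 12093.14 = 41.59 mm

x_c = 76.07 mm, y_c = 41.59 mm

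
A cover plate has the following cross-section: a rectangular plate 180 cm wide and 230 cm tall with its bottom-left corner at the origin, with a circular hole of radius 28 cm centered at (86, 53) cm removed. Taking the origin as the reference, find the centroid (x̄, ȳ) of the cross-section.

x̄ = 90.25 cm, ȳ = 118.92 cm

plate: A = 180 × 230 = 41400.00, centroid at (90.00, 115.00).
hole: A = −π·28² = -2463.01, centroid at (86.00, 53.00).
ΣA = 38936.99 cm²
ΣAx̄ = (41400.00)(90.00) + (-2463.01)(86.00) = 3514181.26 cm³
ΣAȳ = (41400.00)(115.00) + (-2463.01)(53.00) = 4630460.54 cm³
x̄ = 3514181.26 / 38936.99 = 90.25 cm
ȳ = 4630460.54 / 38936.99 = 118.92 cm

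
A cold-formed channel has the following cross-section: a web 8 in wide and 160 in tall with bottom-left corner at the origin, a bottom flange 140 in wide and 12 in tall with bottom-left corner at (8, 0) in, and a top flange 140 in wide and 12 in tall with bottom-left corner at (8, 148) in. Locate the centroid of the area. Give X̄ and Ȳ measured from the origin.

Part | A | x̄ᵢ | ȳᵢ | A·x̄ᵢ | A·ȳᵢ
web | 1280.00 | 4.00 | 80.00 | 5120.00 | 102400.00
bottom flange | 1680.00 | 78.00 | 6.00 | 131040.00 | 10080.00
top flange | 1680.00 | 78.00 | 154.00 | 131040.00 | 258720.00
Σ | 4640.00 |  |  | 267200.00 | 371200.00
X̄ = 267200.00 / 4640.00 = 57.59 in
Ȳ = 371200.00 / 4640.00 = 80.00 in

X̄ = 57.59 in, Ȳ = 80.00 in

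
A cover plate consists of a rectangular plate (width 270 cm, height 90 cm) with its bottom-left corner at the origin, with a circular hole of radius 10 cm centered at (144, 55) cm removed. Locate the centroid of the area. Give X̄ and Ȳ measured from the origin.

X̄ = 134.88 cm, Ȳ = 44.87 cm

plate: A = 270 × 90 = 24300.00, centroid at (135.00, 45.00).
hole: A = −π·10² = -314.16, centroid at (144.00, 55.00).
ΣA = 23985.84 cm², ΣAX̄ = 3235261.07 cm³, ΣAȲ = 1076221.24 cm³.
X̄ = 3235261.07/23985.84 = 134.88 cm; Ȳ = 1076221.24/23985.84 = 44.87 cm.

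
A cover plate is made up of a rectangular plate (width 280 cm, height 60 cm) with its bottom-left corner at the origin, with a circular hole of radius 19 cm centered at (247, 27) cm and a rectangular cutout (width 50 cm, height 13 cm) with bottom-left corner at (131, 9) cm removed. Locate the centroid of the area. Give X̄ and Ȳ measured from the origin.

plate: A = 280 × 60 = 16800.00, centroid at (140.00, 30.00).
hole 1: A = −π·19² = -1134.11, centroid at (247.00, 27.00).
hole 2: A = −(50 × 13) = -650.00, centroid at (156.00, 15.50).
ΣA = 15015.89 cm², ΣAX̄ = 1970473.61 cm³, ΣAȲ = 463303.90 cm³.
X̄ = 1970473.61/15015.89 = 131.23 cm; Ȳ = 463303.90/15015.89 = 30.85 cm.

X̄ = 131.23 cm, Ȳ = 30.85 cm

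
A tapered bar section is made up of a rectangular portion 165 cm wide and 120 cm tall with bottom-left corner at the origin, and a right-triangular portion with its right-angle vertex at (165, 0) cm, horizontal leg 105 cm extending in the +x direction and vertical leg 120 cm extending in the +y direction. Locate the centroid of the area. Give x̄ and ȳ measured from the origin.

rectangular portion: A = 165 × 120 = 19800.00, centroid at (82.50, 60.00).
triangular portion: A = ½·105·120 = 6300.00, centroid at (200.00, 40.00).
ΣA = 26100.00 cm²
ΣAx̄ = (19800.00)(82.50) + (6300.00)(200.00) = 2893500.00 cm³
ΣAȳ = (19800.00)(60.00) + (6300.00)(40.00) = 1440000.00 cm³
x̄ = 2893500.00 / 26100.00 = 110.86 cm
ȳ = 1440000.00 / 26100.00 = 55.17 cm

x̄ = 110.86 cm, ȳ = 55.17 cm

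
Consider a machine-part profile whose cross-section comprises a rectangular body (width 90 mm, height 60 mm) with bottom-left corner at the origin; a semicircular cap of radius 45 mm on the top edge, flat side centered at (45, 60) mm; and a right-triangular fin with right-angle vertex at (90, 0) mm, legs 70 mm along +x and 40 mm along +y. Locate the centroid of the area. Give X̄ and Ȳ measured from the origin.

rectangular body: A = 90 × 60 = 5400.00, centroid at (45.00, 30.00).
semicircular top: A = ½π·45² = 3180.86, centroid at (45.00, 79.10).
triangular fin: A = ½·70·40 = 1400.00, centroid at (113.33, 13.33).
ΣA = 9980.86 mm²
ΣAX̄ = (5400.00)(45.00) + (3180.86)(45.00) + (1400.00)(113.33) = 544805.48 mm³
ΣAȲ = (5400.00)(30.00) + (3180.86)(79.10) + (1400.00)(13.33) = 432268.42 mm³
X̄ = 544805.48 / 9980.86 = 54.59 mm
Ȳ = 432268.42 / 9980.86 = 43.31 mm

X̄ = 54.59 mm, Ȳ = 43.31 mm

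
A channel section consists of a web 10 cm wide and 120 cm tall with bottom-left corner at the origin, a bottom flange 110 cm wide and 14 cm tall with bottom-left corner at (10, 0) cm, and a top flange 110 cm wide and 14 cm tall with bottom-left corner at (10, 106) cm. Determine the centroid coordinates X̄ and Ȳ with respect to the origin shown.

X̄ = 48.18 cm, Ȳ = 60.00 cm

web: A = 10 × 120 = 1200.00, centroid at (5.00, 60.00).
bottom flange: A = 110 × 14 = 1540.00, centroid at (65.00, 7.00).
top flange: A = 110 × 14 = 1540.00, centroid at (65.00, 113.00).
ΣA = 4280.00 cm², ΣAX̄ = 206200.00 cm³, ΣAȲ = 256800.00 cm³.
X̄ = 206200.00/4280.00 = 48.18 cm; Ȳ = 256800.00/4280.00 = 60.00 cm.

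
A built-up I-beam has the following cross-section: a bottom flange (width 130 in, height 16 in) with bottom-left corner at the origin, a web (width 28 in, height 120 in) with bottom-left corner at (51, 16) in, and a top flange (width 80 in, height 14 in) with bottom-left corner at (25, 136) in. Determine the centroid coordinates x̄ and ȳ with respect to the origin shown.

x̄ = 65.00 in, ȳ = 65.88 in

Part | A | x̄ᵢ | ȳᵢ | A·x̄ᵢ | A·ȳᵢ
bottom flange | 2080.00 | 65.00 | 8.00 | 135200.00 | 16640.00
web | 3360.00 | 65.00 | 76.00 | 218400.00 | 255360.00
top flange | 1120.00 | 65.00 | 143.00 | 72800.00 | 160160.00
Σ | 6560.00 |  |  | 426400.00 | 432160.00
x̄ = 426400.00 / 6560.00 = 65.00 in
ȳ = 432160.00 / 6560.00 = 65.88 in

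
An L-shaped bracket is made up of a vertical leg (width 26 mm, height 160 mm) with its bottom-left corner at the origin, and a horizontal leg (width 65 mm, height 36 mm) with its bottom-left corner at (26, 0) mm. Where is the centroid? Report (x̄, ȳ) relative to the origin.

x̄ = 29.38 mm, ȳ = 57.68 mm

vertical leg: A = 26 × 160 = 4160.00, centroid at (13.00, 80.00).
horizontal leg: A = 65 × 36 = 2340.00, centroid at (58.50, 18.00).
ΣA = 6500.00 mm²
ΣAx̄ = (4160.00)(13.00) + (2340.00)(58.50) = 190970.00 mm³
ΣAȳ = (4160.00)(80.00) + (2340.00)(18.00) = 374920.00 mm³
x̄ = 190970.00 / 6500.00 = 29.38 mm
ȳ = 374920.00 / 6500.00 = 57.68 mm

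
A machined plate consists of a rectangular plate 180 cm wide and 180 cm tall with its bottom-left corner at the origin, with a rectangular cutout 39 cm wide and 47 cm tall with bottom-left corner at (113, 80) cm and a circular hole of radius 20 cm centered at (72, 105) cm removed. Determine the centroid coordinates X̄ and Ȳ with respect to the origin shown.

X̄ = 88.11 cm, Ȳ = 88.51 cm

Part | A | x̄ᵢ | ȳᵢ | A·x̄ᵢ | A·ȳᵢ
plate | 32400.00 | 90.00 | 90.00 | 2916000.00 | 2916000.00
hole 1 | -1833.00 | 132.50 | 103.50 | -242872.50 | -189715.50
hole 2 | -1256.64 | 72.00 | 105.00 | -90477.87 | -131946.89
Σ | 29310.36 |  |  | 2582649.63 | 2594337.61
X̄ = 2582649.63 / 29310.36 = 88.11 cm
Ȳ = 2594337.61 / 29310.36 = 88.51 cm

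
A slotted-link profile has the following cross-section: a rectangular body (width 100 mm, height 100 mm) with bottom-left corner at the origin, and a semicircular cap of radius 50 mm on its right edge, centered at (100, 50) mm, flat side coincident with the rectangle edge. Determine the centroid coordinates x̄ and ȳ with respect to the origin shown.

rectangular body: A = 100 × 100 = 10000.00, centroid at (50.00, 50.00).
semicircular end: A = ½π·50² = 3926.99, centroid at (121.22, 50.00).
ΣA = 13926.99 mm², ΣAx̄ = 976032.42 mm³, ΣAȳ = 696349.54 mm³.
x̄ = 976032.42/13926.99 = 70.08 mm; ȳ = 696349.54/13926.99 = 50.00 mm.

x̄ = 70.08 mm, ȳ = 50.00 mm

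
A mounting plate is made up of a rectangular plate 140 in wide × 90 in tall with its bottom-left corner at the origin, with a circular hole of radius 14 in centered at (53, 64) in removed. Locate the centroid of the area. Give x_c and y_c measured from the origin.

x_c = 70.87 in, y_c = 44.02 in

Part | A | x̄ᵢ | ȳᵢ | A·x̄ᵢ | A·ȳᵢ
plate | 12600.00 | 70.00 | 45.00 | 882000.00 | 567000.00
hole | -615.75 | 53.00 | 64.00 | -32634.86 | -39408.14
Σ | 11984.25 |  |  | 849365.14 | 527591.86
x_c = 849365.14 / 11984.25 = 70.87 in
y_c = 527591.86 / 11984.25 = 44.02 in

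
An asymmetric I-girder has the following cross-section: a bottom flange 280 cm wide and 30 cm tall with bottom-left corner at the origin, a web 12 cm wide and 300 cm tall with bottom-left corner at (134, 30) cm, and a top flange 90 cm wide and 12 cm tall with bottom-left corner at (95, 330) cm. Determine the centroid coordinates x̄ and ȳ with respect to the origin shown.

x̄ = 140.00 cm, ȳ = 86.92 cm

bottom flange: A = 280 × 30 = 8400.00, centroid at (140.00, 15.00).
web: A = 12 × 300 = 3600.00, centroid at (140.00, 180.00).
top flange: A = 90 × 12 = 1080.00, centroid at (140.00, 336.00).
ΣA = 13080.00 cm²
ΣAx̄ = (8400.00)(140.00) + (3600.00)(140.00) + (1080.00)(140.00) = 1831200.00 cm³
ΣAȳ = (8400.00)(15.00) + (3600.00)(180.00) + (1080.00)(336.00) = 1136880.00 cm³
x̄ = 1831200.00 / 13080.00 = 140.00 cm
ȳ = 1136880.00 / 13080.00 = 86.92 cm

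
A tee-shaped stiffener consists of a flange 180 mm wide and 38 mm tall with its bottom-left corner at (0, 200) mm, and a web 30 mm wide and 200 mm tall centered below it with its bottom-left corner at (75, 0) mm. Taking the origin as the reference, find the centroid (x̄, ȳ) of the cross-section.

x̄ = 90.00 mm, ȳ = 163.39 mm

Part | A | x̄ᵢ | ȳᵢ | A·x̄ᵢ | A·ȳᵢ
web | 6000.00 | 90.00 | 100.00 | 540000.00 | 600000.00
flange | 6840.00 | 90.00 | 219.00 | 615600.00 | 1497960.00
Σ | 12840.00 |  |  | 1155600.00 | 2097960.00
x̄ = 1155600.00 / 12840.00 = 90.00 mm
ȳ = 2097960.00 / 12840.00 = 163.39 mm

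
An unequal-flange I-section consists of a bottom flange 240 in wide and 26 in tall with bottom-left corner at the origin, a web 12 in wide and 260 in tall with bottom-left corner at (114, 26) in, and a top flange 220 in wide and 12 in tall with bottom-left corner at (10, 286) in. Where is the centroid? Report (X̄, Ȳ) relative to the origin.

X̄ = 120.00 in, Ȳ = 111.56 in

Part | A | x̄ᵢ | ȳᵢ | A·x̄ᵢ | A·ȳᵢ
bottom flange | 6240.00 | 120.00 | 13.00 | 748800.00 | 81120.00
web | 3120.00 | 120.00 | 156.00 | 374400.00 | 486720.00
top flange | 2640.00 | 120.00 | 292.00 | 316800.00 | 770880.00
Σ | 12000.00 |  |  | 1440000.00 | 1338720.00
X̄ = 1440000.00 / 12000.00 = 120.00 in
Ȳ = 1338720.00 / 12000.00 = 111.56 in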